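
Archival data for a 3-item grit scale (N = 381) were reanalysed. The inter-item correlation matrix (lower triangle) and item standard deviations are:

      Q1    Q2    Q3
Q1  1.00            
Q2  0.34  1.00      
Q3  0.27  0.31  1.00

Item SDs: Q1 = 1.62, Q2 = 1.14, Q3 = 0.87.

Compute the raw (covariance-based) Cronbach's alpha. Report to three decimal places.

Cronbach's alpha = 0.540

Σσ²ᵢ = 1.62² + 1.14² + 0.87² = 4.6809
Covariances σ_ij = r_ij · s_i · s_j:
  σ(Q1,Q2) = 0.34 × 1.62 × 1.14 = 0.6279
  σ(Q1,Q3) = 0.27 × 1.62 × 0.87 = 0.3805
  σ(Q2,Q3) = 0.31 × 1.14 × 0.87 = 0.3075
σ²_T = Σσ²ᵢ + 2·Σσ_ij = 4.6809 + 2 × 1.3159 = 7.3127
α = (3/2)·(1 − 4.6809/7.3127) = 0.540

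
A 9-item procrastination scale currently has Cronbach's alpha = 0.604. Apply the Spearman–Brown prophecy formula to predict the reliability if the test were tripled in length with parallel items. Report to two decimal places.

Length factor m = 3
α' = m·α / (1 + (m−1)·α)
   = 3 × 0.604 / (1 + (3 − 1) × 0.604)
   = 1.8120 / 2.2080 = 0.82

predicted reliability = 0.82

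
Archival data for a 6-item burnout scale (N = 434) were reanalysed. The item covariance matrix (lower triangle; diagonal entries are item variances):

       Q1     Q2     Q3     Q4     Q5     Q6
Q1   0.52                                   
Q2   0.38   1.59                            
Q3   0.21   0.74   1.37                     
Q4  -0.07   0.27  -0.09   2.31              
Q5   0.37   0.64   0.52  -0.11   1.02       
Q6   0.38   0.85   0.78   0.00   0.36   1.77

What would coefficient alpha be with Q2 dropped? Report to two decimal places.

Remaining items: Q1, Q3, Q4, Q5, Q6 (k = 5).
Σσ²ᵢ = 0.52 + 1.37 + 2.31 + 1.02 + 1.77 = 6.99
total variance = 6.99 + 2 × 2.35 = 11.69
α (item deleted) = (5/4)·(1 − 6.99/11.69) = 0.50

coefficient alpha = 0.50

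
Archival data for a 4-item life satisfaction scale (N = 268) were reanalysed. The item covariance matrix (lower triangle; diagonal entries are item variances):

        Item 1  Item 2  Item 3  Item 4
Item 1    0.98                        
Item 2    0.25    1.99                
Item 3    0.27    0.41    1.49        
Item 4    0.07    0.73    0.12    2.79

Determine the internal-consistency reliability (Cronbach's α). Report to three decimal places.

sum of item variances = 0.98 + 1.99 + 1.49 + 2.79 = 7.25
Σ_{i<j} σ_ij = 1.85
σ²_total = 7.25 + 2 × 1.85 = 10.95
α = (k/(k−1))·(1 − sum of item variances/σ²_total) = (4/3)·(1 − 7.25/10.95) = 0.451

α = 0.451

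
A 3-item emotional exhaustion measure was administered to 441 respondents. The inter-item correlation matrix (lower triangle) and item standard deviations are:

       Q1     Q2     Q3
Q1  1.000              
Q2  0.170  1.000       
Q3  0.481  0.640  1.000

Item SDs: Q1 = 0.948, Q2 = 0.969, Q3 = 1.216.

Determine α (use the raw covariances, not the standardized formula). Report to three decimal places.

α = 0.704

Σσ²ᵢ = 0.948² + 0.969² + 1.216² = 3.3163
Covariances σ_ij = r_ij · s_i · s_j:
  σ(Q1,Q2) = 0.170 × 0.948 × 0.969 = 0.1562
  σ(Q1,Q3) = 0.481 × 0.948 × 1.216 = 0.5545
  σ(Q2,Q3) = 0.640 × 0.969 × 1.216 = 0.7541
σ²_T = Σσ²ᵢ + 2·Σσ_ij = 3.3163 + 2 × 1.4648 = 6.2459
α = (3/2)·(1 − 3.3163/6.2459) = 0.704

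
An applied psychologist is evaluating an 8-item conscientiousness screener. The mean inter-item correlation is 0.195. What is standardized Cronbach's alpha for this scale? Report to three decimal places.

Standardized α = k·r̄ / (1 + (k−1)·r̄) = 8 × 0.195 / (1 + 7 × 0.195)
  = 1.5600 / 2.3650 = 0.660

α = 0.660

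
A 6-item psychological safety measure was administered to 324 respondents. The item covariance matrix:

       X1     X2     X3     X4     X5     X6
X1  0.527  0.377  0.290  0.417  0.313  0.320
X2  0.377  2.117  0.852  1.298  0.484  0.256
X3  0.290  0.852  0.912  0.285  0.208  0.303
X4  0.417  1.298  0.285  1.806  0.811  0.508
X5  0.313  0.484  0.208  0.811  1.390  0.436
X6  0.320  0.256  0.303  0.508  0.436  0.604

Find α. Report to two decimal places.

α = 0.79

sum of item variances = 0.527 + 2.117 + 0.912 + 1.806 + 1.390 + 0.604 = 7.356
Sum of off-diagonal covariances = 7.158
Var(T) = 7.356 + 2 × 7.158 = 21.672
α = (k/(k−1))·(1 − sum of item variances/Var(T)) = (6/5)·(1 − 7.356/21.672) = 0.79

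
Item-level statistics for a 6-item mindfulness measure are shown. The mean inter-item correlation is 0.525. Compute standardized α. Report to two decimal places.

Standardized α = k·r̄ / (1 + (k−1)·r̄) = 6 × 0.525 / (1 + 5 × 0.525)
  = 3.1500 / 3.6250 = 0.87

α = 0.87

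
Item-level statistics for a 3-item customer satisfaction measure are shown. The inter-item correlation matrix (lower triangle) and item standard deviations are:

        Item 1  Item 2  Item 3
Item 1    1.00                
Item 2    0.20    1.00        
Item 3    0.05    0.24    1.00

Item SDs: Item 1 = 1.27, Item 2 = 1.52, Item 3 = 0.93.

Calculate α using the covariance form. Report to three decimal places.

Σσ²ᵢ = 1.27² + 1.52² + 0.93² = 4.7882
Covariances σ_ij = r_ij · s_i · s_j:
  σ(Item 1,Item 2) = 0.20 × 1.27 × 1.52 = 0.3861
  σ(Item 1,Item 3) = 0.05 × 1.27 × 0.93 = 0.0591
  σ(Item 2,Item 3) = 0.24 × 1.52 × 0.93 = 0.3393
σ²_T = Σσ²ᵢ + 2·Σσ_ij = 4.7882 + 2 × 0.7845 = 6.3572
α = (3/2)·(1 − 4.7882/6.3572) = 0.370

α = 0.370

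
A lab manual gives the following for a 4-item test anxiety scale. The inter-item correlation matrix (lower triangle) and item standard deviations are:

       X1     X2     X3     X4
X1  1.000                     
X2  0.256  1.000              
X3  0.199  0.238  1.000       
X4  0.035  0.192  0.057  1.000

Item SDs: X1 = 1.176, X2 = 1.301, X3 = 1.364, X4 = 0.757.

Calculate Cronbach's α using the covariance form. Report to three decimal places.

Cronbach's α = 0.452

Σσ²ᵢ = 1.176² + 1.301² + 1.364² + 0.757² = 5.5091
Covariances σ_ij = r_ij · s_i · s_j:
  σ(X1,X2) = 0.256 × 1.176 × 1.301 = 0.3917
  σ(X1,X3) = 0.199 × 1.176 × 1.364 = 0.3192
  σ(X1,X4) = 0.035 × 1.176 × 0.757 = 0.0312
  σ(X2,X3) = 0.238 × 1.301 × 1.364 = 0.4223
  σ(X2,X4) = 0.192 × 1.301 × 0.757 = 0.1891
  σ(X3,X4) = 0.057 × 1.364 × 0.757 = 0.0589
σ²_T = Σσ²ᵢ + 2·Σσ_ij = 5.5091 + 2 × 1.4124 = 8.3339
α = (4/3)·(1 − 5.5091/8.3339) = 0.452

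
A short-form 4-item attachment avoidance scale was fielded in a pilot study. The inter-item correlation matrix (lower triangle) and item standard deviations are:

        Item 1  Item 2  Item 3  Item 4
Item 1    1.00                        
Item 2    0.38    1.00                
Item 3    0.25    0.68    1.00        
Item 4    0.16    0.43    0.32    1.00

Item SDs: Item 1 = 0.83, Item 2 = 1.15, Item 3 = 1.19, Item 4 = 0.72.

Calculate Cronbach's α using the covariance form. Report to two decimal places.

Σσ²ᵢ = 0.83² + 1.15² + 1.19² + 0.72² = 3.9459
Covariances σ_ij = r_ij · s_i · s_j:
  σ(Item 1,Item 2) = 0.38 × 0.83 × 1.15 = 0.3627
  σ(Item 1,Item 3) = 0.25 × 0.83 × 1.19 = 0.2469
  σ(Item 1,Item 4) = 0.16 × 0.83 × 0.72 = 0.0956
  σ(Item 2,Item 3) = 0.68 × 1.15 × 1.19 = 0.9306
  σ(Item 2,Item 4) = 0.43 × 1.15 × 0.72 = 0.3560
  σ(Item 3,Item 4) = 0.32 × 1.19 × 0.72 = 0.2742
σ²_T = Σσ²ᵢ + 2·Σσ_ij = 3.9459 + 2 × 2.2660 = 8.4779
α = (4/3)·(1 − 3.9459/8.4779) = 0.71

α = 0.71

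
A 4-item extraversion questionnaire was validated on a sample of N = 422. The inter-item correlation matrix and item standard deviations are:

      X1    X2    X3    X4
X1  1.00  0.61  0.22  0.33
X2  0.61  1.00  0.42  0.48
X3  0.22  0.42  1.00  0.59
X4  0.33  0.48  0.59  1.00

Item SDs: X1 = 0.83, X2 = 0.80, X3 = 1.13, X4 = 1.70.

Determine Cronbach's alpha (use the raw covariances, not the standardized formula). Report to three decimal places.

Σσ²ᵢ = 0.83² + 0.80² + 1.13² + 1.70² = 5.4958
Covariances σ_ij = r_ij · s_i · s_j:
  σ(X1,X2) = 0.61 × 0.83 × 0.80 = 0.4050
  σ(X1,X3) = 0.22 × 0.83 × 1.13 = 0.2063
  σ(X1,X4) = 0.33 × 0.83 × 1.70 = 0.4656
  σ(X2,X3) = 0.42 × 0.80 × 1.13 = 0.3797
  σ(X2,X4) = 0.48 × 0.80 × 1.70 = 0.6528
  σ(X3,X4) = 0.59 × 1.13 × 1.70 = 1.1334
σ²_T = Σσ²ᵢ + 2·Σσ_ij = 5.4958 + 2 × 3.2428 = 11.9814
α = (4/3)·(1 − 5.4958/11.9814) = 0.722

Cronbach's alpha = 0.722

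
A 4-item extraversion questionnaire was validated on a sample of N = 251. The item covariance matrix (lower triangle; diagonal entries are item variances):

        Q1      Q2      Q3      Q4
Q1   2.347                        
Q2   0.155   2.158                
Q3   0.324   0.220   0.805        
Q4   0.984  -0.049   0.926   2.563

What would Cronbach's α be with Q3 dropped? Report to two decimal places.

α = 0.35

Remaining items: Q1, Q2, Q4 (k = 3).
Σσᵢ² = 2.347 + 2.158 + 2.563 = 7.068
σ²_total = 7.068 + 2 × 1.090 = 9.248
α (item deleted) = (3/2)·(1 − 7.068/9.248) = 0.35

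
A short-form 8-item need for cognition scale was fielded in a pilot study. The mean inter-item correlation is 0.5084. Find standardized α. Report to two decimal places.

Standardized α = k·r̄ / (1 + (k−1)·r̄) = 8 × 0.5084 / (1 + 7 × 0.5084)
  = 4.0672 / 4.5588 = 0.89

standardized α = 0.89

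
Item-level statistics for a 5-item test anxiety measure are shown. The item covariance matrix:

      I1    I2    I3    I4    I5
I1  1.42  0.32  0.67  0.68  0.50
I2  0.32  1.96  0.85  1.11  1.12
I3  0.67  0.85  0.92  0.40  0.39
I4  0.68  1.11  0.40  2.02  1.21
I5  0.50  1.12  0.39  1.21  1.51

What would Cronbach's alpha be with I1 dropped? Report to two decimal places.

Remaining items: I2, I3, I4, I5 (k = 4).
Σσ²ᵢ = 1.96 + 0.92 + 2.02 + 1.51 = 6.41
total variance = 6.41 + 2 × 5.08 = 16.57
α (item deleted) = (4/3)·(1 − 6.41/16.57) = 0.82

α = 0.82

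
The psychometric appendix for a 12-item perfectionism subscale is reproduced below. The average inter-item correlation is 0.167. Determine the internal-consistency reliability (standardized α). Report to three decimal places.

α = 0.706

Standardized α = k·r̄ / (1 + (k−1)·r̄) = 12 × 0.167 / (1 + 11 × 0.167)
  = 2.0040 / 2.8370 = 0.706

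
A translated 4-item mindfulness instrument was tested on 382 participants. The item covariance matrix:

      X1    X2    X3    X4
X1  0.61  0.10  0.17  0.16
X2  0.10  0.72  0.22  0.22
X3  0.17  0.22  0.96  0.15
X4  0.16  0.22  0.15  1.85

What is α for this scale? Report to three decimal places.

Σσ²ᵢ = 0.61 + 0.72 + 0.96 + 1.85 = 4.14
Σ_{i<j} σ_ij = 1.02
σ²_T = 4.14 + 2 × 1.02 = 6.18
α = (k/(k−1))·(1 − Σσ²ᵢ/σ²_T) = (4/3)·(1 − 4.14/6.18) = 0.440

α = 0.440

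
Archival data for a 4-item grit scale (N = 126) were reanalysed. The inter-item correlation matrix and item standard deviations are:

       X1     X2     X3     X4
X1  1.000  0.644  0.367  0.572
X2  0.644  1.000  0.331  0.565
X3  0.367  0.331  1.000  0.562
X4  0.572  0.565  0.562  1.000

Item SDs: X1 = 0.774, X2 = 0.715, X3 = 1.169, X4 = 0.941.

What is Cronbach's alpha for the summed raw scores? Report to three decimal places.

Σσ²ᵢ = 0.774² + 0.715² + 1.169² + 0.941² = 3.3623
Covariances σ_ij = r_ij · s_i · s_j:
  σ(X1,X2) = 0.644 × 0.774 × 0.715 = 0.3564
  σ(X1,X3) = 0.367 × 0.774 × 1.169 = 0.3321
  σ(X1,X4) = 0.572 × 0.774 × 0.941 = 0.4166
  σ(X2,X3) = 0.331 × 0.715 × 1.169 = 0.2767
  σ(X2,X4) = 0.565 × 0.715 × 0.941 = 0.3801
  σ(X3,X4) = 0.562 × 1.169 × 0.941 = 0.6182
σ²_T = Σσ²ᵢ + 2·Σσ_ij = 3.3623 + 2 × 2.3801 = 8.1225
α = (4/3)·(1 − 3.3623/8.1225) = 0.781

Cronbach's alpha = 0.781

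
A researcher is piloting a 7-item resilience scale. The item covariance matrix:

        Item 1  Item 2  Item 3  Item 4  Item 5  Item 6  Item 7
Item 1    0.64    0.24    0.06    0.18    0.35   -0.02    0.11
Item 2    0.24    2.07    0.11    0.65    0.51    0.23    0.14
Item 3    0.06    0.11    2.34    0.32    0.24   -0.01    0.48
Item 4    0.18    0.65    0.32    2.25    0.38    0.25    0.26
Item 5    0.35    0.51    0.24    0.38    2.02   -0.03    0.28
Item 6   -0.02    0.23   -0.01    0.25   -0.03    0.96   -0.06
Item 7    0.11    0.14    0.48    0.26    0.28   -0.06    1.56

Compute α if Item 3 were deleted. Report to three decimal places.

α = 0.507

Remaining items: Item 1, Item 2, Item 4, Item 5, Item 6, Item 7 (k = 6).
sum of item variances = 0.64 + 2.07 + 2.25 + 2.02 + 0.96 + 1.56 = 9.50
Var(T) = 9.50 + 2 × 3.47 = 16.44
α (item deleted) = (6/5)·(1 − 9.50/16.44) = 0.507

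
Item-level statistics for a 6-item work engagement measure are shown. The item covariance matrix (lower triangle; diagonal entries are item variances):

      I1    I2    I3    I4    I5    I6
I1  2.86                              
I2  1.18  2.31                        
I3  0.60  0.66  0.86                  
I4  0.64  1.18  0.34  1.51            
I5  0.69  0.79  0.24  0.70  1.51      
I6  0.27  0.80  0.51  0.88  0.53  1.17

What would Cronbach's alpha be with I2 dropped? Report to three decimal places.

Cronbach's alpha = 0.722

Remaining items: I1, I3, I4, I5, I6 (k = 5).
Σσᵢ² = 2.86 + 0.86 + 1.51 + 1.51 + 1.17 = 7.91
σ²_T = 7.91 + 2 × 5.40 = 18.71
α (item deleted) = (5/4)·(1 − 7.91/18.71) = 0.722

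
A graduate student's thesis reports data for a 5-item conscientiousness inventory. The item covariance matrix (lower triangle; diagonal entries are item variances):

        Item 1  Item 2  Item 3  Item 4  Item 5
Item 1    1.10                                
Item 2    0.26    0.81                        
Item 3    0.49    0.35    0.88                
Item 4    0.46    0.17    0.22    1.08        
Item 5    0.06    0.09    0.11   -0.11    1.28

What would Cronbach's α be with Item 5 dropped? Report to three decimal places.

α = 0.669

Remaining items: Item 1, Item 2, Item 3, Item 4 (k = 4).
Σσ²ᵢ = 1.10 + 0.81 + 0.88 + 1.08 = 3.87
σ²_T = 3.87 + 2 × 1.95 = 7.77
α (item deleted) = (4/3)·(1 − 3.87/7.77) = 0.669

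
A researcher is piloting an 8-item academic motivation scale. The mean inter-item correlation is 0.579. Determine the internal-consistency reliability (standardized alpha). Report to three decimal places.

standardized alpha = 0.917

Standardized α = k·r̄ / (1 + (k−1)·r̄) = 8 × 0.579 / (1 + 7 × 0.579)
  = 4.6320 / 5.0530 = 0.917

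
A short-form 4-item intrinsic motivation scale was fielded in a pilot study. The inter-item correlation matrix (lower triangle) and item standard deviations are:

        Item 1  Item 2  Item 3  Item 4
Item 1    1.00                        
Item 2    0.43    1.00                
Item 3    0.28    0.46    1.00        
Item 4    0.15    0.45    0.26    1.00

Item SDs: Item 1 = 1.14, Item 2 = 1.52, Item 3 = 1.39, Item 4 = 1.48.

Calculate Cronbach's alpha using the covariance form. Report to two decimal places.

Σσ²ᵢ = 1.14² + 1.52² + 1.39² + 1.48² = 7.7325
Covariances σ_ij = r_ij · s_i · s_j:
  σ(Item 1,Item 2) = 0.43 × 1.14 × 1.52 = 0.7451
  σ(Item 1,Item 3) = 0.28 × 1.14 × 1.39 = 0.4437
  σ(Item 1,Item 4) = 0.15 × 1.14 × 1.48 = 0.2531
  σ(Item 2,Item 3) = 0.46 × 1.52 × 1.39 = 0.9719
  σ(Item 2,Item 4) = 0.45 × 1.52 × 1.48 = 1.0123
  σ(Item 3,Item 4) = 0.26 × 1.39 × 1.48 = 0.5349
σ²_T = Σσ²ᵢ + 2·Σσ_ij = 7.7325 + 2 × 3.9610 = 15.6545
α = (4/3)·(1 − 7.7325/15.6545) = 0.67

Cronbach's alpha = 0.67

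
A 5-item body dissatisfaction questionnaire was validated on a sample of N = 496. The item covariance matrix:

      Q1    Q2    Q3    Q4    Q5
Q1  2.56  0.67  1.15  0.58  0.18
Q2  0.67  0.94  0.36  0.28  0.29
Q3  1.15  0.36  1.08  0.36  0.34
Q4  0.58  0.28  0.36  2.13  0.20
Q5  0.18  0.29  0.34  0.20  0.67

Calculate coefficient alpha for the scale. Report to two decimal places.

Σσ²ᵢ = 2.56 + 0.94 + 1.08 + 2.13 + 0.67 = 7.38
Sum of the distinct covariances = 4.41
total variance = 7.38 + 2 × 4.41 = 16.20
α = (k/(k−1))·(1 − Σσ²ᵢ/total variance) = (5/4)·(1 − 7.38/16.20) = 0.68

coefficient alpha = 0.68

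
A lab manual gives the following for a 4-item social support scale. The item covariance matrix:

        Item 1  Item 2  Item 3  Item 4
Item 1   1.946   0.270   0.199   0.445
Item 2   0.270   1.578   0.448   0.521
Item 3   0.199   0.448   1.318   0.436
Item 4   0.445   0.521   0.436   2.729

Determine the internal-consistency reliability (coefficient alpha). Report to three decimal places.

Σσ²ᵢ = 1.946 + 1.578 + 1.318 + 2.729 = 7.571
Sum of off-diagonal covariances = 2.319
σ²_T = 7.571 + 2 × 2.319 = 12.209
α = (k/(k−1))·(1 − Σσ²ᵢ/σ²_T) = (4/3)·(1 − 7.571/12.209) = 0.507

α = 0.507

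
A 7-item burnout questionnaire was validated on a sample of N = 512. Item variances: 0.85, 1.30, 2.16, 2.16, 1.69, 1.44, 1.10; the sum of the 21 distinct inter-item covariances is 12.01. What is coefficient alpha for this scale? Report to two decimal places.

ΣVar(i) = 0.85 + 1.30 + 2.16 + 2.16 + 1.69 + 1.44 + 1.10 = 10.70
Sum of distinct covariances = 12.01
Var(T) = ΣVar(i) + 2·Σcov = 10.70 + 2 × 12.01 = 34.72
α = (7/6)·(1 − 10.70/34.72) = 0.81

coefficient alpha = 0.81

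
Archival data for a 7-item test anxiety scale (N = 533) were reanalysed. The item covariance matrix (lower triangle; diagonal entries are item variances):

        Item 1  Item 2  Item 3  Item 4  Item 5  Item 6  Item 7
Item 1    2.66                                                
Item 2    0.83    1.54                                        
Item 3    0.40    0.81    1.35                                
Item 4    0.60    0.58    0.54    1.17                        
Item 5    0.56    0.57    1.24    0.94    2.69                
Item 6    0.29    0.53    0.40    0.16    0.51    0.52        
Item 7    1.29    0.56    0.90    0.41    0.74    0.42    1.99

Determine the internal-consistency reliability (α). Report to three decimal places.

α = 0.805

Σσᵢ² = 2.66 + 1.54 + 1.35 + 1.17 + 2.69 + 0.52 + 1.99 = 11.92
Sum of the distinct covariances = 13.28
σ²_T = 11.92 + 2 × 13.28 = 38.48
α = (k/(k−1))·(1 − Σσᵢ²/σ²_T) = (7/6)·(1 − 11.92/38.48) = 0.805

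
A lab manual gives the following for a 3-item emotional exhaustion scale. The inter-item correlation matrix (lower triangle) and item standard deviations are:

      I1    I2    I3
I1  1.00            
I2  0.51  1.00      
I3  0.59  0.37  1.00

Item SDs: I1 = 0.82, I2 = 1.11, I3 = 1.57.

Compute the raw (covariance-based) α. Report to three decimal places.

Σσ²ᵢ = 0.82² + 1.11² + 1.57² = 4.3694
Covariances σ_ij = r_ij · s_i · s_j:
  σ(I1,I2) = 0.51 × 0.82 × 1.11 = 0.4642
  σ(I1,I3) = 0.59 × 0.82 × 1.57 = 0.7596
  σ(I2,I3) = 0.37 × 1.11 × 1.57 = 0.6448
σ²_T = Σσ²ᵢ + 2·Σσ_ij = 4.3694 + 2 × 1.8686 = 8.1066
α = (3/2)·(1 − 4.3694/8.1066) = 0.692

α = 0.692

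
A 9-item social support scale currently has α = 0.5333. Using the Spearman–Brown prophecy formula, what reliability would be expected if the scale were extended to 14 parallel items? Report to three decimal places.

predicted reliability = 0.640

Length factor m = 14/9 = 1.5556
α' = m·α / (1 + (m−1)·α)
   = 14/9 × 0.5333 / (1 + (14/9 − 1) × 0.5333)
   = 0.8296 / 1.2963 = 0.640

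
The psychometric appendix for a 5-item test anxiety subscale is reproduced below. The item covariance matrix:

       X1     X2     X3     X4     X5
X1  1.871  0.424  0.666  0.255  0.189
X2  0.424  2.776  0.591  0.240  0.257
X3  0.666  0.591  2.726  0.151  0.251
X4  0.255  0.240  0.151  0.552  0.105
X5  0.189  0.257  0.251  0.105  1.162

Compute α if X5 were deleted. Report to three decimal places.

α = 0.493

Remaining items: X1, X2, X3, X4 (k = 4).
Σσᵢ² = 1.871 + 2.776 + 2.726 + 0.552 = 7.925
Var(T) = 7.925 + 2 × 2.327 = 12.579
α (item deleted) = (4/3)·(1 − 7.925/12.579) = 0.493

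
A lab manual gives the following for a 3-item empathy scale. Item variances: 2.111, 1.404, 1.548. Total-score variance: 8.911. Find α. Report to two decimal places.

α = 0.65

sum of item variances = 2.111 + 1.404 + 1.548 = 5.063
α = (k/(k−1))·(1 − sum of item variances/Var(T)) = (3/2)·(1 − 5.063/8.911) = 0.65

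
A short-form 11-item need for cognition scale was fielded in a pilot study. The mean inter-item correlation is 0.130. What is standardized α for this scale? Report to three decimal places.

α = 0.622

Standardized α = k·r̄ / (1 + (k−1)·r̄) = 11 × 0.130 / (1 + 10 × 0.130)
  = 1.4300 / 2.3000 = 0.622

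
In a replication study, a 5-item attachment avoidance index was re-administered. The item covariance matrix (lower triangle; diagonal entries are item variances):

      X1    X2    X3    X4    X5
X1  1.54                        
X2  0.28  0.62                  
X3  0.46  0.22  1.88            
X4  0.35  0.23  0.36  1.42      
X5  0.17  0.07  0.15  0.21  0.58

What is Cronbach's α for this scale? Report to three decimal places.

Σσ²ᵢ = 1.54 + 0.62 + 1.88 + 1.42 + 0.58 = 6.04
Sum of the distinct covariances = 2.50
total variance = 6.04 + 2 × 2.50 = 11.04
α = (k/(k−1))·(1 − Σσ²ᵢ/total variance) = (5/4)·(1 − 6.04/11.04) = 0.566

Cronbach's α = 0.566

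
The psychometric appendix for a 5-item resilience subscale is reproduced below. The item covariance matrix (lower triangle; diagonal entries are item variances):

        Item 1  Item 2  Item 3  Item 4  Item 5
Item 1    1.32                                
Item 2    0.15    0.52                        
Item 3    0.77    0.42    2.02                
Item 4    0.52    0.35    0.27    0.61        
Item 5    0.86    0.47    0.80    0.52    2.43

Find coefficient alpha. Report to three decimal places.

Σσᵢ² = 1.32 + 0.52 + 2.02 + 0.61 + 2.43 = 6.90
Sum of off-diagonal covariances = 5.13
Var(T) = 6.90 + 2 × 5.13 = 17.16
α = (k/(k−1))·(1 − Σσᵢ²/Var(T)) = (5/4)·(1 − 6.90/17.16) = 0.747

coefficient alpha = 0.747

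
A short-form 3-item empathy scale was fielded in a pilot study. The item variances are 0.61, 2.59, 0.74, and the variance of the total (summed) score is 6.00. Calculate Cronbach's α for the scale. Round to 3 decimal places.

sum of item variances = 0.61 + 2.59 + 0.74 = 3.94
α = (k/(k−1))·(1 − sum of item variances/Var(T)) = (3/2)·(1 − 3.94/6.00) = 0.515

α = 0.515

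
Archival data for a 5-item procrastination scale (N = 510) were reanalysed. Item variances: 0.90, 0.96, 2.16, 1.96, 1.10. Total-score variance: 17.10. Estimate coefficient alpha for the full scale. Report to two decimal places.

coefficient alpha = 0.73

Σσ²ᵢ = 0.90 + 0.96 + 2.16 + 1.96 + 1.10 = 7.08
α = (k/(k−1))·(1 − Σσ²ᵢ/Var(T)) = (5/4)·(1 − 7.08/17.10) = 0.73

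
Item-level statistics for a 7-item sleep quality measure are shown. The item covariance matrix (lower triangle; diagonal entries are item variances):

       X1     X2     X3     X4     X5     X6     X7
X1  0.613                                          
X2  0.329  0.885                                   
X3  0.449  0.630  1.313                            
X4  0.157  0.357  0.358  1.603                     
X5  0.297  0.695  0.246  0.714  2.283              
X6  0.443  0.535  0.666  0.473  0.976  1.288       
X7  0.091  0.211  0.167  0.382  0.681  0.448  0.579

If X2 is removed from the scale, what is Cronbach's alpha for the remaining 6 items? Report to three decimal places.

Remaining items: X1, X3, X4, X5, X6, X7 (k = 6).
sum of item variances = 0.613 + 1.313 + 1.603 + 2.283 + 1.288 + 0.579 = 7.679
σ²_T = 7.679 + 2 × 6.548 = 20.775
α (item deleted) = (6/5)·(1 − 7.679/20.775) = 0.756

α = 0.756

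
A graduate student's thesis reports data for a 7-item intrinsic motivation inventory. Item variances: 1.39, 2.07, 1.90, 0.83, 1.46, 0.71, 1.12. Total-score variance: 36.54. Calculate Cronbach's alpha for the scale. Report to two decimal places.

Cronbach's alpha = 0.86

sum of item variances = 1.39 + 2.07 + 1.90 + 0.83 + 1.46 + 0.71 + 1.12 = 9.48
α = (k/(k−1))·(1 − sum of item variances/σ²_total) = (7/6)·(1 − 9.48/36.54) = 0.86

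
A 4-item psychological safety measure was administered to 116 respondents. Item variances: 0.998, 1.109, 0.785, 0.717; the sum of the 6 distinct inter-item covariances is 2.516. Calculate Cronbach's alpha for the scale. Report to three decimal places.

Cronbach's alpha = 0.776

Σσ²ᵢ = 0.998 + 1.109 + 0.785 + 0.717 = 3.609
Sum of distinct covariances = 2.516
total variance = Σσ²ᵢ + 2·Σcov = 3.609 + 2 × 2.516 = 8.641
α = (4/3)·(1 − 3.609/8.641) = 0.776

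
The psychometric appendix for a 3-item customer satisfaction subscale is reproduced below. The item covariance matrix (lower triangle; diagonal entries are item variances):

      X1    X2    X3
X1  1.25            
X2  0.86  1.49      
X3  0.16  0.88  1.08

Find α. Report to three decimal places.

α = 0.748

Σσ²ᵢ = 1.25 + 1.49 + 1.08 = 3.82
Sum of the distinct covariances = 1.90
σ²_total = 3.82 + 2 × 1.90 = 7.62
α = (k/(k−1))·(1 − Σσ²ᵢ/σ²_total) = (3/2)·(1 − 3.82/7.62) = 0.748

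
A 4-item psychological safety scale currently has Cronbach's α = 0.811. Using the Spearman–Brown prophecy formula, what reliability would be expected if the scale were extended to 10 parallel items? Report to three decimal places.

Length factor m = 10/4 = 2.5000
α' = m·α / (1 + (m−1)·α)
   = 10/4 × 0.811 / (1 + (10/4 − 1) × 0.811)
   = 2.0275 / 2.2165 = 0.915

predicted reliability = 0.915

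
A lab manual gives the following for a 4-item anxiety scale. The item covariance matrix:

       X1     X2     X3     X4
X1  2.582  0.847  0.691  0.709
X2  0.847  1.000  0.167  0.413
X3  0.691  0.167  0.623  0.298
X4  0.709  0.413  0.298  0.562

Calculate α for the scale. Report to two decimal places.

α = 0.76

Σσ²ᵢ = 2.582 + 1.000 + 0.623 + 0.562 = 4.767
Sum of the distinct covariances = 3.125
σ²_T = 4.767 + 2 × 3.125 = 11.017
α = (k/(k−1))·(1 − Σσ²ᵢ/σ²_T) = (4/3)·(1 − 4.767/11.017) = 0.76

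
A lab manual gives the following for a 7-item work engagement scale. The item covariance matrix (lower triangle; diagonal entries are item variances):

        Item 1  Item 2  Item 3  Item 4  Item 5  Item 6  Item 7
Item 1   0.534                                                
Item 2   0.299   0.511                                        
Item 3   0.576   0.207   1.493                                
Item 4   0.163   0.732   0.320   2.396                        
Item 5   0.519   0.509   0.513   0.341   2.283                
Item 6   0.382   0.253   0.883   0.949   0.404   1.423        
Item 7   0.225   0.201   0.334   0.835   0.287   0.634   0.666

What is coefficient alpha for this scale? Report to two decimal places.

sum of item variances = 0.534 + 0.511 + 1.493 + 2.396 + 2.283 + 1.423 + 0.666 = 9.306
Sum of off-diagonal covariances = 9.566
total variance = 9.306 + 2 × 9.566 = 28.438
α = (k/(k−1))·(1 − sum of item variances/total variance) = (7/6)·(1 − 9.306/28.438) = 0.78

coefficient alpha = 0.78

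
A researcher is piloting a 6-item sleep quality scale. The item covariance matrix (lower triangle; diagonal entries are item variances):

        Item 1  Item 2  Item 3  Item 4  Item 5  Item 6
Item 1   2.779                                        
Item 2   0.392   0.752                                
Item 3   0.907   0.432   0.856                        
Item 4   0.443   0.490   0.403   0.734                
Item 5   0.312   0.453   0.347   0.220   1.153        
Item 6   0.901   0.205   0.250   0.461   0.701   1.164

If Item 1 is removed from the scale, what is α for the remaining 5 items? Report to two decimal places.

α = 0.79

Remaining items: Item 2, Item 3, Item 4, Item 5, Item 6 (k = 5).
sum of item variances = 0.752 + 0.856 + 0.734 + 1.153 + 1.164 = 4.659
total variance = 4.659 + 2 × 3.962 = 12.583
α (item deleted) = (5/4)·(1 − 4.659/12.583) = 0.79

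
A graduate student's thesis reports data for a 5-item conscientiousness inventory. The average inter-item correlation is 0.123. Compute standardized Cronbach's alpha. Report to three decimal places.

Standardized α = k·r̄ / (1 + (k−1)·r̄) = 5 × 0.123 / (1 + 4 × 0.123)
  = 0.6150 / 1.4920 = 0.412

standardized Cronbach's alpha = 0.412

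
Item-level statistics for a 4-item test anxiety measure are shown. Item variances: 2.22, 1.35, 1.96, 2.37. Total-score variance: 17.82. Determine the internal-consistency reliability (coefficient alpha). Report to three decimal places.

Σσᵢ² = 2.22 + 1.35 + 1.96 + 2.37 = 7.90
α = (k/(k−1))·(1 − Σσᵢ²/total variance) = (4/3)·(1 − 7.90/17.82) = 0.742

coefficient alpha = 0.742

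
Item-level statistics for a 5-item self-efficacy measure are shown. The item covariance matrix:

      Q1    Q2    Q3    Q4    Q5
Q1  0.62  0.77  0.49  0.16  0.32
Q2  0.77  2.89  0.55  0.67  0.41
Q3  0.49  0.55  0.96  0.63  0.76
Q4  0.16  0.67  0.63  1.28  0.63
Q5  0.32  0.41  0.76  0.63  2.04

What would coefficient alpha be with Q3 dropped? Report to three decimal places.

Remaining items: Q1, Q2, Q4, Q5 (k = 4).
Σσᵢ² = 0.62 + 2.89 + 1.28 + 2.04 = 6.83
σ²_total = 6.83 + 2 × 2.96 = 12.75
α (item deleted) = (4/3)·(1 − 6.83/12.75) = 0.619

coefficient alpha = 0.619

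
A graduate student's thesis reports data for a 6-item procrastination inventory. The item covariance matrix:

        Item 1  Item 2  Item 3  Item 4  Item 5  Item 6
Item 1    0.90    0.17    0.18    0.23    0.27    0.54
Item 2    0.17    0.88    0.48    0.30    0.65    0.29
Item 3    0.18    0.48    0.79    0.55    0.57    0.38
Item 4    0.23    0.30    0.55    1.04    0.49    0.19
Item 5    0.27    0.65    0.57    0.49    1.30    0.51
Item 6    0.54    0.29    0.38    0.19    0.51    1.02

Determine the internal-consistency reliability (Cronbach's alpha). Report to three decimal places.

Cronbach's alpha = 0.794

Σσᵢ² = 0.90 + 0.88 + 0.79 + 1.04 + 1.30 + 1.02 = 5.93
Sum of off-diagonal covariances = 5.80
Var(T) = 5.93 + 2 × 5.80 = 17.53
α = (k/(k−1))·(1 − Σσᵢ²/Var(T)) = (6/5)·(1 − 5.93/17.53) = 0.794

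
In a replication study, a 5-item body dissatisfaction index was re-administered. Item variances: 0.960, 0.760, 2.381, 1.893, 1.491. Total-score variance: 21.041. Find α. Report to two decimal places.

α = 0.81

sum of item variances = 0.960 + 0.760 + 2.381 + 1.893 + 1.491 = 7.485
α = (k/(k−1))·(1 − sum of item variances/σ²_total) = (5/4)·(1 − 7.485/21.041) = 0.81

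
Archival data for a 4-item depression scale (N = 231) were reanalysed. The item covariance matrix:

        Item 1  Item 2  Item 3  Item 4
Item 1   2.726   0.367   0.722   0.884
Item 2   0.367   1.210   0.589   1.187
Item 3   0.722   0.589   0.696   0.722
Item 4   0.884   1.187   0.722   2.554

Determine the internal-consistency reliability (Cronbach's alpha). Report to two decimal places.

Σσ²ᵢ = 2.726 + 1.210 + 0.696 + 2.554 = 7.186
Σ_{i<j} σ_ij = 4.471
σ²_T = 7.186 + 2 × 4.471 = 16.128
α = (k/(k−1))·(1 − Σσ²ᵢ/σ²_T) = (4/3)·(1 − 7.186/16.128) = 0.74

Cronbach's alpha = 0.74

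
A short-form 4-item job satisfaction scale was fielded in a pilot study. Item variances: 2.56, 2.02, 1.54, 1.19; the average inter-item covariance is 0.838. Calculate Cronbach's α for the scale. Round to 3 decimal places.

Cronbach's α = 0.772

ΣVar(i) = 2.56 + 2.02 + 1.54 + 1.19 = 7.31
Sum of the 6 distinct covariances = 6 × 0.838 = 5.028
total variance = ΣVar(i) + 2·Σcov = 7.31 + 2 × 5.028 = 17.366
α = (4/3)·(1 − 7.31/17.366) = 0.772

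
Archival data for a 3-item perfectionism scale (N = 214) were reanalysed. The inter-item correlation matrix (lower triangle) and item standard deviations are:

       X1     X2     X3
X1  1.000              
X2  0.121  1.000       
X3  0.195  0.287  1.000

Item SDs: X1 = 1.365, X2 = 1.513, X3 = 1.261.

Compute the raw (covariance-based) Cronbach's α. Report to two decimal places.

Σσ²ᵢ = 1.365² + 1.513² + 1.261² = 5.7425
Covariances σ_ij = r_ij · s_i · s_j:
  σ(X1,X2) = 0.121 × 1.365 × 1.513 = 0.2499
  σ(X1,X3) = 0.195 × 1.365 × 1.261 = 0.3356
  σ(X2,X3) = 0.287 × 1.513 × 1.261 = 0.5476
σ²_T = Σσ²ᵢ + 2·Σσ_ij = 5.7425 + 2 × 1.1331 = 8.0087
α = (3/2)·(1 − 5.7425/8.0087) = 0.42

α = 0.42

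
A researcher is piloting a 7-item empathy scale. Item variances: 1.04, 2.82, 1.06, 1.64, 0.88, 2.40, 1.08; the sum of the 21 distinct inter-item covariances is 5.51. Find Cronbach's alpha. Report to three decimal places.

sum of item variances = 1.04 + 2.82 + 1.06 + 1.64 + 0.88 + 2.40 + 1.08 = 10.92
Sum of distinct covariances = 5.51
total variance = sum of item variances + 2·Σcov = 10.92 + 2 × 5.51 = 21.94
α = (7/6)·(1 − 10.92/21.94) = 0.586

α = 0.586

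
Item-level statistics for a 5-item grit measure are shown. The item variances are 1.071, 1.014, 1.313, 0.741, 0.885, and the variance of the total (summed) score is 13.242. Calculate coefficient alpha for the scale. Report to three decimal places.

α = 0.776

Σσ²ᵢ = 1.071 + 1.014 + 1.313 + 0.741 + 0.885 = 5.024
α = (k/(k−1))·(1 − Σσ²ᵢ/total variance) = (5/4)·(1 − 5.024/13.242) = 0.776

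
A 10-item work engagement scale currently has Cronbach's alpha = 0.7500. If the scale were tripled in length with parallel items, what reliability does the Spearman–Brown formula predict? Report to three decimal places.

predicted reliability = 0.900

Length factor m = 3
α' = m·α / (1 + (m−1)·α)
   = 3 × 0.7500 / (1 + (3 − 1) × 0.7500)
   = 2.2500 / 2.5000 = 0.900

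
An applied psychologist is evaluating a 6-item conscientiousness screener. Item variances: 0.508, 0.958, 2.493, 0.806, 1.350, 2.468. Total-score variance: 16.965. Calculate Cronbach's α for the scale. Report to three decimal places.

Cronbach's α = 0.593

Σσᵢ² = 0.508 + 0.958 + 2.493 + 0.806 + 1.350 + 2.468 = 8.583
α = (k/(k−1))·(1 − Σσᵢ²/Var(T)) = (6/5)·(1 − 8.583/16.965) = 0.593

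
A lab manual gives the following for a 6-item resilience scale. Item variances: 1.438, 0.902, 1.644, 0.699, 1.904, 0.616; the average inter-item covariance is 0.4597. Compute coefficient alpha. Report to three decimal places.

α = 0.788

Σσᵢ² = 1.438 + 0.902 + 1.644 + 0.699 + 1.904 + 0.616 = 7.203
Sum of the 15 distinct covariances = 15 × 0.4597 = 6.8955
σ²_total = Σσᵢ² + 2·Σcov = 7.203 + 2 × 6.8955 = 20.9940
α = (6/5)·(1 − 7.203/20.9940) = 0.788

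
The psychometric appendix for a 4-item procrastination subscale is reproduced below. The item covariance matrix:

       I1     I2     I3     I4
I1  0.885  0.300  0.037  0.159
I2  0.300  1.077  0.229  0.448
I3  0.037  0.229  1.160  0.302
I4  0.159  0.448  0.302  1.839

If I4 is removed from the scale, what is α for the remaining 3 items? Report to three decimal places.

Remaining items: I1, I2, I3 (k = 3).
ΣVar(i) = 0.885 + 1.077 + 1.160 = 3.122
σ²_T = 3.122 + 2 × 0.566 = 4.254
α (item deleted) = (3/2)·(1 − 3.122/4.254) = 0.399

α = 0.399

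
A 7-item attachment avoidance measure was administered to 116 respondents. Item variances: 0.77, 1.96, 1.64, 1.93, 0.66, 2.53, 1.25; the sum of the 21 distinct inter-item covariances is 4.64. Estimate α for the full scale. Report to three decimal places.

α = 0.541

Σσ²ᵢ = 0.77 + 1.96 + 1.64 + 1.93 + 0.66 + 2.53 + 1.25 = 10.74
Sum of distinct covariances = 4.64
total variance = Σσ²ᵢ + 2·Σcov = 10.74 + 2 × 4.64 = 20.02
α = (7/6)·(1 − 10.74/20.02) = 0.541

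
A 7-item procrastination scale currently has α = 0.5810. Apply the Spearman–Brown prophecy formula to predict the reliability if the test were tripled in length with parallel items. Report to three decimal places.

predicted reliability = 0.806

Length factor m = 3
α' = m·α / (1 + (m−1)·α)
   = 3 × 0.5810 / (1 + (3 − 1) × 0.5810)
   = 1.7430 / 2.1620 = 0.806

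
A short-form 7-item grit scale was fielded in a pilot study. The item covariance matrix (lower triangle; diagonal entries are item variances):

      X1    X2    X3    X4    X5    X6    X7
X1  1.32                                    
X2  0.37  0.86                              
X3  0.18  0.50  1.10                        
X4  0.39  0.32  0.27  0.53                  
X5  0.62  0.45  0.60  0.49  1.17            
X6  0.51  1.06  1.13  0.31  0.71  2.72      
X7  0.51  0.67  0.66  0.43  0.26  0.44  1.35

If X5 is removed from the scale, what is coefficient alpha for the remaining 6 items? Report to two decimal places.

Remaining items: X1, X2, X3, X4, X6, X7 (k = 6).
sum of item variances = 1.32 + 0.86 + 1.10 + 0.53 + 2.72 + 1.35 = 7.88
Var(T) = 7.88 + 2 × 7.75 = 23.38
α (item deleted) = (6/5)·(1 − 7.88/23.38) = 0.80

coefficient alpha = 0.80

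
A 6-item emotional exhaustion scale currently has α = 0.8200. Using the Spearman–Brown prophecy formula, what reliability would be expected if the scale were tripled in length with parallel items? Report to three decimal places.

Length factor m = 3
α' = m·α / (1 + (m−1)·α)
   = 3 × 0.8200 / (1 + (3 − 1) × 0.8200)
   = 2.4600 / 2.6400 = 0.932

predicted reliability = 0.932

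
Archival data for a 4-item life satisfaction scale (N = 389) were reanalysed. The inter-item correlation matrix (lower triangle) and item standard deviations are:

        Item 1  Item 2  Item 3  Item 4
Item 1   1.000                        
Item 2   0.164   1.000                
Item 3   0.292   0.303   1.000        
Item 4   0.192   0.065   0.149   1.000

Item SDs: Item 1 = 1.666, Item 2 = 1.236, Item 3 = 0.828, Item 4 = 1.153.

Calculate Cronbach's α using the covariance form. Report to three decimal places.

Σσ²ᵢ = 1.666² + 1.236² + 0.828² + 1.153² = 6.3182
Covariances σ_ij = r_ij · s_i · s_j:
  σ(Item 1,Item 2) = 0.164 × 1.666 × 1.236 = 0.3377
  σ(Item 1,Item 3) = 0.292 × 1.666 × 0.828 = 0.4028
  σ(Item 1,Item 4) = 0.192 × 1.666 × 1.153 = 0.3688
  σ(Item 2,Item 3) = 0.303 × 1.236 × 0.828 = 0.3101
  σ(Item 2,Item 4) = 0.065 × 1.236 × 1.153 = 0.0926
  σ(Item 3,Item 4) = 0.149 × 0.828 × 1.153 = 0.1422
σ²_T = Σσ²ᵢ + 2·Σσ_ij = 6.3182 + 2 × 1.6542 = 9.6266
α = (4/3)·(1 − 6.3182/9.6266) = 0.458

α = 0.458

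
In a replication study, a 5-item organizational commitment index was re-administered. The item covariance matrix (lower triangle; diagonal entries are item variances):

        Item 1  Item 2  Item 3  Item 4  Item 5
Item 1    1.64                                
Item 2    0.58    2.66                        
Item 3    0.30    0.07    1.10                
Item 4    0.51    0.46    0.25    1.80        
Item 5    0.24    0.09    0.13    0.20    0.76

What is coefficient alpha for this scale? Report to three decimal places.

ΣVar(i) = 1.64 + 2.66 + 1.10 + 1.80 + 0.76 = 7.96
Sum of off-diagonal covariances = 2.83
Var(T) = 7.96 + 2 × 2.83 = 13.62
α = (k/(k−1))·(1 − ΣVar(i)/Var(T)) = (5/4)·(1 − 7.96/13.62) = 0.519

coefficient alpha = 0.519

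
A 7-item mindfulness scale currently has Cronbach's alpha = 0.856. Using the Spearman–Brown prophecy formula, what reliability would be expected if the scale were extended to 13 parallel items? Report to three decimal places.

predicted reliability = 0.917

Length factor m = 13/7 = 1.8571
α' = m·α / (1 + (m−1)·α)
   = 13/7 × 0.856 / (1 + (13/7 − 1) × 0.856)
   = 1.5897 / 1.7337 = 0.917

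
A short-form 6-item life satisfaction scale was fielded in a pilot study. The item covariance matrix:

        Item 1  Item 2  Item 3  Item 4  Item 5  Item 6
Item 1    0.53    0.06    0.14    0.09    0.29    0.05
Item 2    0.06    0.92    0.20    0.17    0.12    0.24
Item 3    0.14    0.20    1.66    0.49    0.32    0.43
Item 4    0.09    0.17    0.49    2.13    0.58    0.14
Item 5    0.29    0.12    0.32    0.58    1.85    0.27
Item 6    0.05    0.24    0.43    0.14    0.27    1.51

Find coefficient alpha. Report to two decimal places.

coefficient alpha = 0.55

Σσᵢ² = 0.53 + 0.92 + 1.66 + 2.13 + 1.85 + 1.51 = 8.60
Sum of the distinct covariances = 3.59
Var(T) = 8.60 + 2 × 3.59 = 15.78
α = (k/(k−1))·(1 − Σσᵢ²/Var(T)) = (6/5)·(1 − 8.60/15.78) = 0.55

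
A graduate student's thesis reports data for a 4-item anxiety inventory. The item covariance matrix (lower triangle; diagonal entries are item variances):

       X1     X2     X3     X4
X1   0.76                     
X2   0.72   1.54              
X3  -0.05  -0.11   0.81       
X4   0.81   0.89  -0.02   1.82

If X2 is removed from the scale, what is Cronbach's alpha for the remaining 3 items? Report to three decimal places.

α = 0.456

Remaining items: X1, X3, X4 (k = 3).
Σσᵢ² = 0.76 + 0.81 + 1.82 = 3.39
σ²_total = 3.39 + 2 × 0.74 = 4.87
α (item deleted) = (3/2)·(1 − 3.39/4.87) = 0.456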